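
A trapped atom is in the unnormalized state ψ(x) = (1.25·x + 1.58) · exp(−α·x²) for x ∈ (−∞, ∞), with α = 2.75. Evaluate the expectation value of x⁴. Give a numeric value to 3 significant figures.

0.0301

⟨x⁴⟩ = ∫ x⁴·|ψ|² dx / ∫|ψ|² dx (integrals over the domain).
Expand each integrand as polynomial × e^(−2αx²) and use ∫x^(2j)·e^(−2αx²) dx = (2j−1)!!/(4α)^j · √(π/(2α)), odd powers → 0; here √(π/(2α)) = 0.75578.
State is unnormalized: ∫|ψ|² dx = 1.9941, and ∫ψ*·x⁴·ψ dx = 0.060087, so ⟨x⁴⟩ = 0.060087 / 1.9941.
⟨x⁴⟩ = 0.030133.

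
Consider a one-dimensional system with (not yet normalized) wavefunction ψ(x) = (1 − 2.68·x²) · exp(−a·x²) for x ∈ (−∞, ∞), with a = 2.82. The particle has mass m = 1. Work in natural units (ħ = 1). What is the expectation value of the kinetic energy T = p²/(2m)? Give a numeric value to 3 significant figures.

T = −(ħ²/2m) d²/dx², so ⟨T⟩ = −(ħ²/2m) ∫ ψ*·ψ'' dx / ∫|ψ|² dx; with m = 1.
Expand each integrand as polynomial × e^(−2ax²) and use ∫x^(2j)·e^(−2ax²) dx = (2j−1)!!/(4a)^j · √(π/(2a)), odd powers → 0; here √(π/(2a)) = 0.74634. Differentiate with the product rule, d/dx e^(−ax²) = −2ax·e^(−ax²).
State is unnormalized: ∫|ψ|² dx = 0.51808, and ∫ψ*·(−ħ²/2m · ψ'') dx = 1.9682, so ⟨T⟩ = 1.9682 / 0.51808.
⟨T⟩ = 3.7990.

3.80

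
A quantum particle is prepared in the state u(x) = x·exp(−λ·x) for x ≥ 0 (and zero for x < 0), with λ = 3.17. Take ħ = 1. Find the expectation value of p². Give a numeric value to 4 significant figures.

p² u = −ħ² d²u/dx²; ⟨p²⟩ = −ħ² ∫ u*·u'' dx / ∫|u|² dx.
Differentiate x·exp(−λ·x) with the product rule; every integrand then reduces to terms xʲ·e^(−2λx) on [0, ∞), with ∫₀^∞ xʲ·e^(−2λx) dx = j!/(2λ)^(j+1).
State is unnormalized: ∫|u|² dx = 0.0078481, and ∫u*·(−ħ² u'') dx = 0.078864, so ⟨p²⟩ = 0.078864 / 0.0078481.
⟨p²⟩ = 10.049.

10.05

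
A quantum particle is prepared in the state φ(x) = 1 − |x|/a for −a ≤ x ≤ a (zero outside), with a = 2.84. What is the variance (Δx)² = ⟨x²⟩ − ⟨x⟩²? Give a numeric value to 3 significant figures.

Compute ⟨x⟩ and ⟨x²⟩ separately, then (Δx)² = ⟨x²⟩ − ⟨x⟩².
φ is even, so ∫ over [−a, a] = 2∫₀ᵃ with φ = 1 − x/a there: ∫₀ᵃ (1 − x/a)² dx = a/3, ∫₀ᵃ x²(1 − x/a)² dx = a³/30, ∫₀ᵃ x⁴(1 − x/a)² dx = a⁵/105.
Normalization: ∫|φ|² dx = 1.8933.
⟨x⟩ = 0.0000 and ⟨x²⟩ = 0.80656.
(Δx)² = 0.80656 − (0.0000)² = 0.80656.

0.807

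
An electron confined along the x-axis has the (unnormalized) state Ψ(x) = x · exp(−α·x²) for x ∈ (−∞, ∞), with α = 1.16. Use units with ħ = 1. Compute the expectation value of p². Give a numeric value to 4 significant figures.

p² Ψ = −ħ² d²Ψ/dx²; ⟨p²⟩ = −ħ² ∫ Ψ*·Ψ'' dx / ∫|Ψ|² dx.
Expand each integrand as polynomial × e^(−2αx²) and use ∫x^(2j)·e^(−2αx²) dx = (2j−1)!!/(4α)^j · √(π/(2α)), odd powers → 0; here √(π/(2α)) = 1.1637. Differentiate with the product rule, d/dx e^(−αx²) = −2αx·e^(−αx²).
State is unnormalized: ∫|Ψ|² dx = 0.25079, and ∫Ψ*·(−ħ² Ψ'') dx = 0.87275, so ⟨p²⟩ = 0.87275 / 0.25079.
⟨p²⟩ = 3.4800.

3.480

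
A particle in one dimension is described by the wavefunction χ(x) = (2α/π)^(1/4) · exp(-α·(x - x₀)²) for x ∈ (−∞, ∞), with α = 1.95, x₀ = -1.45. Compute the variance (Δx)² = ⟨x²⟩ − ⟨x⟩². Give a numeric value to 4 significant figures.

Compute ⟨x⟩ and ⟨x²⟩ separately, then (Δx)² = ⟨x²⟩ − ⟨x⟩².
Gaussian moments (u = x − x₀): ∫u^(2j)·e^(−2αu²) du = (2j−1)!!/(4α)^j · √(π/(2α)), odd powers integrate to 0; here √(π/(2α)) = 0.89752.
⟨x⟩ = -1.4500 and ⟨x²⟩ = 2.2307.
(Δx)² = 2.2307 − (-1.4500)² = 0.12821.

0.1282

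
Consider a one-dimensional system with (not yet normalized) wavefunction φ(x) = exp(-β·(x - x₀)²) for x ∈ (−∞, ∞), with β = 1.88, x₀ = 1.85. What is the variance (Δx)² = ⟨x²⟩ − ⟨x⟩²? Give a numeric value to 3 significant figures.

Compute ⟨x⟩ and ⟨x²⟩ separately, then (Δx)² = ⟨x²⟩ − ⟨x⟩².
Gaussian moments (u = x − x₀): ∫u^(2j)·e^(−2βu²) du = (2j−1)!!/(4β)^j · √(π/(2β)), odd powers integrate to 0; here √(π/(2β)) = 0.91407.
Normalization: ∫|φ|² dx = 0.91407.
⟨x⟩ = 1.8500 and ⟨x²⟩ = 3.5555.
(Δx)² = 3.5555 − (1.8500)² = 0.13298.

0.133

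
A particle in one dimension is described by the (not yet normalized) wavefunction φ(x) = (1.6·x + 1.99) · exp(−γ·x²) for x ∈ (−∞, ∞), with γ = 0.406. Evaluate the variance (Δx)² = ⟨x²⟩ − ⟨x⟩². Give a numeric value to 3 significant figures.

0.465

Compute ⟨x⟩ and ⟨x²⟩ separately, then (Δx)² = ⟨x²⟩ − ⟨x⟩².
Expand each integrand as polynomial × e^(−2γx²) and use ∫x^(2j)·e^(−2γx²) dx = (2j−1)!!/(4γ)^j · √(π/(2γ)), odd powers → 0; here √(π/(2γ)) = 1.9670.
Normalization: ∫|φ|² dx = 10.890.
⟨x⟩ = 0.70825 and ⟨x²⟩ = 0.96641.
(Δx)² = 0.96641 − (0.70825)² = 0.46479.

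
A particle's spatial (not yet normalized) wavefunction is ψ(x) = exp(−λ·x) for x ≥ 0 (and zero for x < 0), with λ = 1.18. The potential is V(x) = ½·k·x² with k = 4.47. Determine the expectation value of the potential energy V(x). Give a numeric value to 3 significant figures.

0.803

⟨V⟩ = ∫ V(x)·|ψ|² dx / ∫|ψ|² dx.
Every integrand reduces to terms xʲ·e^(−2λx) on [0, ∞); use ∫₀^∞ xʲ·e^(−2λx) dx = j!/(2λ)^(j+1).
State is unnormalized: ∫|ψ|² dx = 0.42373, and ∫ψ*·V(x)·ψ dx = 0.34007, so ⟨V⟩ = 0.34007 / 0.42373.
⟨V⟩ = 0.80257.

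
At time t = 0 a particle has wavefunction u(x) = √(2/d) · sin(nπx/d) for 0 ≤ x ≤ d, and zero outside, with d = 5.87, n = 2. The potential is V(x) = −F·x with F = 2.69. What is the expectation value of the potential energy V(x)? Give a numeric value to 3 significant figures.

⟨V⟩ = ∫ V(x)·|u|² dx.
With sin²θ = (1 − cos2θ)/2 on 0 ≤ x ≤ d: ∫sin²(nπx/d) dx = d/2, ∫x·sin²(nπx/d) dx = d²/4, ∫x²·sin²(nπx/d) dx = d³·(1/6 − 1/(4n²π²)); higher powers xᵏ the same way, integrating xᵏ·cos(2nπx/d) by parts.
⟨V⟩ = -7.8952.

-7.90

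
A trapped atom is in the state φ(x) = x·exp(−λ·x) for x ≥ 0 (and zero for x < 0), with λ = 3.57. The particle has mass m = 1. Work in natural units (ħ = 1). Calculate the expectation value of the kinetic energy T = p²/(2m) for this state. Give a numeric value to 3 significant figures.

T = −(ħ²/2m) d²/dx², so ⟨T⟩ = −(ħ²/2m) ∫ φ*·φ'' dx / ∫|φ|² dx; with m = 1.
Differentiate x·exp(−λ·x) with the product rule; every integrand then reduces to terms xʲ·e^(−2λx) on [0, ∞), with ∫₀^∞ xʲ·e^(−2λx) dx = j!/(2λ)^(j+1).
State is unnormalized: ∫|φ|² dx = 0.0054946, and ∫φ*·(−ħ²/2m · φ'') dx = 0.035014, so ⟨T⟩ = 0.035014 / 0.0054946.
⟨T⟩ = 6.3725.

6.37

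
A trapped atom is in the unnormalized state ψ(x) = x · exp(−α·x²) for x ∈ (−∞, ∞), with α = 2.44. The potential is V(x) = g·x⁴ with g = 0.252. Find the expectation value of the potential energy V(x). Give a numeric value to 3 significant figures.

⟨V⟩ = ∫ V(x)·|ψ|² dx / ∫|ψ|² dx.
Expand each integrand as polynomial × e^(−2αx²) and use ∫x^(2j)·e^(−2αx²) dx = (2j−1)!!/(4α)^j · √(π/(2α)), odd powers → 0; here √(π/(2α)) = 0.80235.
State is unnormalized: ∫|ψ|² dx = 0.082208, and ∫ψ*·V(x)·ψ dx = 0.0032622, so ⟨V⟩ = 0.0032622 / 0.082208.
⟨V⟩ = 0.039682.

0.0397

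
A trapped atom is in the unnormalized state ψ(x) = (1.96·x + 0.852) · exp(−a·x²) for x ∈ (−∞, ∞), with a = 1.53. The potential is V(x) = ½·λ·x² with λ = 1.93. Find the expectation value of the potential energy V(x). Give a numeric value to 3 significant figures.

0.304

⟨V⟩ = ∫ V(x)·|ψ|² dx / ∫|ψ|² dx.
Expand each integrand as polynomial × e^(−2ax²) and use ∫x^(2j)·e^(−2ax²) dx = (2j−1)!!/(4a)^j · √(π/(2a)), odd powers → 0; here √(π/(2a)) = 1.0132.
State is unnormalized: ∫|ψ|² dx = 1.3715, and ∫ψ*·V(x)·ψ dx = 0.41684, so ⟨V⟩ = 0.41684 / 1.3715.
⟨V⟩ = 0.30392.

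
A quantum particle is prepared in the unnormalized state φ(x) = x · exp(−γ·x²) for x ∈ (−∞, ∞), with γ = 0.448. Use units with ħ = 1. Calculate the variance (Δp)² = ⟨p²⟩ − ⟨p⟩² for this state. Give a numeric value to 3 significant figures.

1.34

Compute ⟨p⟩ and ⟨p²⟩ separately; (Δp)² = ⟨p²⟩ − ⟨p⟩².
Expand each integrand as polynomial × e^(−2γx²) and use ∫x^(2j)·e^(−2γx²) dx = (2j−1)!!/(4γ)^j · √(π/(2γ)), odd powers → 0; here √(π/(2γ)) = 1.8725. Differentiate with the product rule, d/dx e^(−γx²) = −2γx·e^(−γx²).
Normalization: ∫|φ|² dx = 1.0449.
⟨p⟩ = 0.0000 and ⟨p²⟩ = 1.3440.
(Δp)² = 1.3440 − (0.0000)² = 1.3440.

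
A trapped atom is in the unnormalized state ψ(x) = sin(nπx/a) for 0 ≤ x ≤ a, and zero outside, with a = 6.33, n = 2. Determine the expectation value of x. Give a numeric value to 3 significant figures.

⟨x⟩ = ∫ x·|ψ|² dx / ∫|ψ|² dx (integrals over the domain).
With sin²θ = (1 − cos2θ)/2 on 0 ≤ x ≤ a: ∫sin²(nπx/a) dx = a/2, ∫x·sin²(nπx/a) dx = a²/4, ∫x²·sin²(nπx/a) dx = a³·(1/6 − 1/(4n²π²)); higher powers xᵏ the same way, integrating xᵏ·cos(2nπx/a) by parts.
State is unnormalized: ∫|ψ|² dx = 3.1650, and ∫ψ*·x·ψ dx = 10.017, so ⟨x⟩ = 10.017 / 3.1650.
⟨x⟩ = 3.1650.

3.17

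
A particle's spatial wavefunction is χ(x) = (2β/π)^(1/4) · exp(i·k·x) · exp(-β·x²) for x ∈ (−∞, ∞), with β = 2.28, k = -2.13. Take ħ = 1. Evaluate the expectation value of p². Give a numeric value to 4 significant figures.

6.817

p² χ = −ħ² d²χ/dx²; ⟨p²⟩ = −ħ² ∫ χ*·χ'' dx.
Gaussian moments: ∫x^(2j)·e^(−2βx²) dx = (2j−1)!!/(4β)^j · √(π/(2β)), odd powers integrate to 0; here √(π/(2β)) = 0.83003. Derivatives: χ′ = (ik − 2βx)·χ, χ″ = ((ik − 2βx)² − 2β)·χ; the odd-in-x pieces drop out.
⟨p²⟩ = 6.8169.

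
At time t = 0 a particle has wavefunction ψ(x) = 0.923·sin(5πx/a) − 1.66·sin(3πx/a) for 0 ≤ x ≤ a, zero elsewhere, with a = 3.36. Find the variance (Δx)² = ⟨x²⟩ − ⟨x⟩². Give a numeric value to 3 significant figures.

0.431

Compute ⟨x⟩ and ⟨x²⟩ separately, then (Δx)² = ⟨x²⟩ − ⟨x⟩².
On 0 ≤ x ≤ a (j ≠ l): ∫sin²(jπx/a) dx = a/2, ∫sin(jπx/a)·sin(lπx/a) dx = 0; diagonal moments ∫x·sin²(jπx/a) dx = a²/4, ∫x²·sin²(jπx/a) dx = a³·(1/6 − 1/(4j²π²)); cross terms ∫x·sin(jπx/a)·sin(lπx/a) dx = 0 for j + l even and −4jla²/(π²(j² − l²)²) for j + l odd, ∫x²·sin(jπx/a)·sin(lπx/a) dx = (−1)^(j+l)·4jla³/(π²(j² − l²)²); higher powers the same way via product-to-sum and parts.
Normalization: ∫|ψ|² dx = 6.0606.
⟨x⟩ = 1.6800 and ⟨x²⟩ = 3.2538.
(Δx)² = 3.2538 − (1.6800)² = 0.43140.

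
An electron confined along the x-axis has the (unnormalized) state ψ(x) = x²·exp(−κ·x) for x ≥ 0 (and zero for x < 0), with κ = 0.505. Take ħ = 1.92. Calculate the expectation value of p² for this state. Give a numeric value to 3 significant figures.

p² ψ = −ħ² d²ψ/dx²; ⟨p²⟩ = −ħ² ∫ ψ*·ψ'' dx / ∫|ψ|² dx.
Differentiate x²·exp(−κ·x) with the product rule; every integrand then reduces to terms xʲ·e^(−2κx) on [0, ∞), with ∫₀^∞ xʲ·e^(−2κx) dx = j!/(2κ)^(j+1).
State is unnormalized: ∫|ψ|² dx = 22.835, and ∫ψ*·(−ħ² ψ'') dx = 7.1560, so ⟨p²⟩ = 7.1560 / 22.835.
⟨p²⟩ = 0.31337.

0.313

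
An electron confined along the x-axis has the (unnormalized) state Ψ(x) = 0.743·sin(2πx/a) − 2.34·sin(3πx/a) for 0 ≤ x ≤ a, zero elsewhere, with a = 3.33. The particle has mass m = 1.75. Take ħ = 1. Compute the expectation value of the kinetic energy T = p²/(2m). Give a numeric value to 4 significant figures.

T = −(ħ²/2m) d²/dx², so ⟨T⟩ = −(ħ²/2m) ∫ Ψ*·Ψ'' dx / ∫|Ψ|² dx; with m = 1.75.
d²/dx² sin(jπx/a) = −(jπ/a)²·sin(jπx/a); on 0 ≤ x ≤ a, ∫sin²(jπx/a) dx = a/2 and ∫sin(jπx/a)·sin(lπx/a) dx = 0 for j ≠ l, so only diagonal terms survive in ∫|Ψ|² and ∫Ψ·Ψ″; ∫Ψ·Ψ′ dx = [Ψ²/2] between the walls = 0.
State is unnormalized: ∫|Ψ|² dx = 10.036, and ∫Ψ*·(−ħ²/2m · Ψ'') dx = 21.801, so ⟨T⟩ = 21.801 / 10.036.
⟨T⟩ = 2.1722.

2.172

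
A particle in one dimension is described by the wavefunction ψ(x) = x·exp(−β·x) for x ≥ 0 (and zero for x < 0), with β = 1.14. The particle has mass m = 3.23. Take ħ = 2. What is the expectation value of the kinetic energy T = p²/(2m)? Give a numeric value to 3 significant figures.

T = −(ħ²/2m) d²/dx², so ⟨T⟩ = −(ħ²/2m) ∫ ψ*·ψ'' dx / ∫|ψ|² dx; with m = 3.23.
Differentiate x·exp(−β·x) with the product rule; every integrand then reduces to terms xʲ·e^(−2βx) on [0, ∞), with ∫₀^∞ xʲ·e^(−2βx) dx = j!/(2β)^(j+1).
State is unnormalized: ∫|ψ|² dx = 0.16874, and ∫ψ*·(−ħ²/2m · ψ'') dx = 0.13579, so ⟨T⟩ = 0.13579 / 0.16874.
⟨T⟩ = 0.80471.

0.805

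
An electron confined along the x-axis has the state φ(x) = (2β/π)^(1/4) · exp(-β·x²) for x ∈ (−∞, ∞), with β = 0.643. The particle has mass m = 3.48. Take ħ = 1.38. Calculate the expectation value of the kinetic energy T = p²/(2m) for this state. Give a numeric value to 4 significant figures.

T = −(ħ²/2m) d²/dx², so ⟨T⟩ = −(ħ²/2m) ∫ φ*·φ'' dx; with m = 3.48.
Gaussian moments: ∫x^(2j)·e^(−2βx²) dx = (2j−1)!!/(4β)^j · √(π/(2β)), odd powers integrate to 0; here √(π/(2β)) = 1.5630. Derivatives: d/dx e^(−βx²) = −2βx·e^(−βx²), d²/dx² e^(−βx²) = (4β²x² − 2β)·e^(−βx²).
⟨T⟩ = 0.17594.

0.1759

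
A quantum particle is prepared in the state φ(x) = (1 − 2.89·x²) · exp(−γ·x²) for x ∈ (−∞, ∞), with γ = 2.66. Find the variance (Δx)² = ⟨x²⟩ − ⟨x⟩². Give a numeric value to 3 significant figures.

0.0661

Compute ⟨x⟩ and ⟨x²⟩ separately, then (Δx)² = ⟨x²⟩ − ⟨x⟩².
Expand each integrand as polynomial × e^(−2γx²) and use ∫x^(2j)·e^(−2γx²) dx = (2j−1)!!/(4γ)^j · √(π/(2γ)), odd powers → 0; here √(π/(2γ)) = 0.76846.
Normalization: ∫|φ|² dx = 0.52109.
⟨x⟩ = 0.0000 and ⟨x²⟩ = 0.066104.
(Δx)² = 0.066104 − (0.0000)² = 0.066104.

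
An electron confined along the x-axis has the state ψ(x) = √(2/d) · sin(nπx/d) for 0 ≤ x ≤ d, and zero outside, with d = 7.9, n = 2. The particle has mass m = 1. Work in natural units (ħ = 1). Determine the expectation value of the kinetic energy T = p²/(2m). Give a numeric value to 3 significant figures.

T = −(ħ²/2m) d²/dx², so ⟨T⟩ = −(ħ²/2m) ∫ ψ*·ψ'' dx; with m = 1.
d/dx sin(nπx/d) = (nπ/d)·cos(nπx/d) and d²/dx² sin(nπx/d) = −(nπ/d)²·sin(nπx/d); on 0 ≤ x ≤ d, ∫sin²(nπx/d) dx = d/2 and ∫sin(nπx/d)·cos(nπx/d) dx = 0.
⟨T⟩ = 0.31628.

0.316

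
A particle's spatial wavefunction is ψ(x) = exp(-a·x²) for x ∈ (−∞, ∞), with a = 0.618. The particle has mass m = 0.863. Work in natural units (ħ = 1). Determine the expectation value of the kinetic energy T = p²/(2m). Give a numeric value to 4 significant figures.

0.3581

T = −(ħ²/2m) d²/dx², so ⟨T⟩ = −(ħ²/2m) ∫ ψ*·ψ'' dx / ∫|ψ|² dx; with m = 0.863.
Gaussian moments: ∫x^(2j)·e^(−2ax²) dx = (2j−1)!!/(4a)^j · √(π/(2a)), odd powers integrate to 0; here √(π/(2a)) = 1.5943. Derivatives: d/dx e^(−ax²) = −2ax·e^(−ax²), d²/dx² e^(−ax²) = (4a²x² − 2a)·e^(−ax²).
State is unnormalized: ∫|ψ|² dx = 1.5943, and ∫ψ*·(−ħ²/2m · ψ'') dx = 0.57084, so ⟨T⟩ = 0.57084 / 1.5943.
⟨T⟩ = 0.35805.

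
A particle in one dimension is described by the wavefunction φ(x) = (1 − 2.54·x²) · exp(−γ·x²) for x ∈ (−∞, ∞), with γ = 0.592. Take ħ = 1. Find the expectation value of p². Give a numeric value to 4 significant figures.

2.875

p² φ = −ħ² d²φ/dx²; ⟨p²⟩ = −ħ² ∫ φ*·φ'' dx / ∫|φ|² dx.
Expand each integrand as polynomial × e^(−2γx²) and use ∫x^(2j)·e^(−2γx²) dx = (2j−1)!!/(4γ)^j · √(π/(2γ)), odd powers → 0; here √(π/(2γ)) = 1.6289. Differentiate with the product rule, d/dx e^(−γx²) = −2γx·e^(−γx²).
State is unnormalized: ∫|φ|² dx = 3.7569, and ∫φ*·(−ħ² φ'') dx = 10.800, so ⟨p²⟩ = 10.800 / 3.7569.
⟨p²⟩ = 2.8746.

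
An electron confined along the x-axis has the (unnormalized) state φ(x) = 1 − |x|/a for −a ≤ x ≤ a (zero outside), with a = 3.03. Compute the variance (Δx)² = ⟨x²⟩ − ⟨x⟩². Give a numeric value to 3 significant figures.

0.918

Compute ⟨x⟩ and ⟨x²⟩ separately, then (Δx)² = ⟨x²⟩ − ⟨x⟩².
φ is even, so ∫ over [−a, a] = 2∫₀ᵃ with φ = 1 − x/a there: ∫₀ᵃ (1 − x/a)² dx = a/3, ∫₀ᵃ x²(1 − x/a)² dx = a³/30, ∫₀ᵃ x⁴(1 − x/a)² dx = a⁵/105.
Normalization: ∫|φ|² dx = 2.0200.
⟨x⟩ = 0.0000 and ⟨x²⟩ = 0.91809.
(Δx)² = 0.91809 − (0.0000)² = 0.91809.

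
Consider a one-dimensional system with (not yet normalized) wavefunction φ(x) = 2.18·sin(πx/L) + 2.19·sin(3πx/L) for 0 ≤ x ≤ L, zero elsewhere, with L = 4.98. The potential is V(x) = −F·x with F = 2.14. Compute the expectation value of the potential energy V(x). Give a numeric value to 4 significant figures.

⟨V⟩ = ∫ V(x)·|φ|² dx / ∫|φ|² dx.
On 0 ≤ x ≤ L (j ≠ l): ∫sin²(jπx/L) dx = L/2, ∫sin(jπx/L)·sin(lπx/L) dx = 0; diagonal moments ∫x·sin²(jπx/L) dx = L²/4, ∫x²·sin²(jπx/L) dx = L³·(1/6 − 1/(4j²π²)); cross terms ∫x·sin(jπx/L)·sin(lπx/L) dx = 0 for j + l even and −4jlL²/(π²(j² − l²)²) for j + l odd, ∫x²·sin(jπx/L)·sin(lπx/L) dx = (−1)^(j+l)·4jlL³/(π²(j² − l²)²); higher powers the same way via product-to-sum and parts.
State is unnormalized: ∫|φ|² dx = 23.776, and ∫φ*·V(x)·φ dx = -126.69, so ⟨V⟩ = -126.69 / 23.776.
⟨V⟩ = -5.3286.

-5.329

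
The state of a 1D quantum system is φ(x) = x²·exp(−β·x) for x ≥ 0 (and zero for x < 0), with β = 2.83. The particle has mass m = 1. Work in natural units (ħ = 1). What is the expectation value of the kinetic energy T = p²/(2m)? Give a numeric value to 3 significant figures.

1.33

T = −(ħ²/2m) d²/dx², so ⟨T⟩ = −(ħ²/2m) ∫ φ*·φ'' dx / ∫|φ|² dx; with m = 1.
Differentiate x²·exp(−β·x) with the product rule; every integrand then reduces to terms xʲ·e^(−2βx) on [0, ∞), with ∫₀^∞ xʲ·e^(−2βx) dx = j!/(2β)^(j+1).
State is unnormalized: ∫|φ|² dx = 0.0041317, and ∫φ*·(−ħ²/2m · φ'') dx = 0.0055151, so ⟨T⟩ = 0.0055151 / 0.0041317.
⟨T⟩ = 1.3348.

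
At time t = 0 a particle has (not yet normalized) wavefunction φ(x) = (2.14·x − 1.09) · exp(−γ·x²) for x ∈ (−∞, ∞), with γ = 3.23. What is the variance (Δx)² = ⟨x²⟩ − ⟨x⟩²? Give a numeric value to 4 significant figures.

0.05818

Compute ⟨x⟩ and ⟨x²⟩ separately, then (Δx)² = ⟨x²⟩ − ⟨x⟩².
Expand each integrand as polynomial × e^(−2γx²) and use ∫x^(2j)·e^(−2γx²) dx = (2j−1)!!/(4γ)^j · √(π/(2γ)), odd powers → 0; here √(π/(2γ)) = 0.69736.
Normalization: ∫|φ|² dx = 1.0757.
⟨x⟩ = -0.23408 and ⟨x²⟩ = 0.11297.
(Δx)² = 0.11297 − (-0.23408)² = 0.058176.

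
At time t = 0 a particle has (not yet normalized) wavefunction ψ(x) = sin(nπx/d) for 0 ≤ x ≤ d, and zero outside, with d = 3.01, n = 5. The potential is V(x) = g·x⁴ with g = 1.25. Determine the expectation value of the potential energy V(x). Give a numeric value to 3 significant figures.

20.1

⟨V⟩ = ∫ V(x)·|ψ|² dx / ∫|ψ|² dx.
With sin²θ = (1 − cos2θ)/2 on 0 ≤ x ≤ d: ∫sin²(nπx/d) dx = d/2, ∫x·sin²(nπx/d) dx = d²/4, ∫x²·sin²(nπx/d) dx = d³·(1/6 − 1/(4n²π²)); higher powers xᵏ the same way, integrating xᵏ·cos(2nπx/d) by parts.
State is unnormalized: ∫|ψ|² dx = 1.5050, and ∫ψ*·V(x)·ψ dx = 30.263, so ⟨V⟩ = 30.263 / 1.5050.
⟨V⟩ = 20.108.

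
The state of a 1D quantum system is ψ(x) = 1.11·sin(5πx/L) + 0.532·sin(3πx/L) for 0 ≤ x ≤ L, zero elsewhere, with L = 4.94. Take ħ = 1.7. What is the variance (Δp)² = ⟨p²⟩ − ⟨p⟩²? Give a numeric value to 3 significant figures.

Compute ⟨p⟩ and ⟨p²⟩ separately; (Δp)² = ⟨p²⟩ − ⟨p⟩².
d²/dx² sin(jπx/L) = −(jπ/L)²·sin(jπx/L); on 0 ≤ x ≤ L, ∫sin²(jπx/L) dx = L/2 and ∫sin(jπx/L)·sin(lπx/L) dx = 0 for j ≠ l, so only diagonal terms survive in ∫|ψ|² and ∫ψ·ψ″; ∫ψ·ψ′ dx = [ψ²/2] between the walls = 0.
Normalization: ∫|ψ|² dx = 3.7424.
⟨p⟩ = 0.0000 and ⟨p²⟩ = 25.727.
(Δp)² = 25.727 − (0.0000)² = 25.727.

25.7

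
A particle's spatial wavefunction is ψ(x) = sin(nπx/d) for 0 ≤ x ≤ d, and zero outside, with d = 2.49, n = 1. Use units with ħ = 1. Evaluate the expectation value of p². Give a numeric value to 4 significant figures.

1.592

p² ψ = −ħ² d²ψ/dx²; ⟨p²⟩ = −ħ² ∫ ψ*·ψ'' dx / ∫|ψ|² dx.
d/dx sin(nπx/d) = (nπ/d)·cos(nπx/d) and d²/dx² sin(nπx/d) = −(nπ/d)²·sin(nπx/d); on 0 ≤ x ≤ d, ∫sin²(nπx/d) dx = d/2 and ∫sin(nπx/d)·cos(nπx/d) dx = 0.
State is unnormalized: ∫|ψ|² dx = 1.2450, and ∫ψ*·(−ħ² ψ'') dx = 1.9818, so ⟨p²⟩ = 1.9818 / 1.2450.
⟨p²⟩ = 1.5918.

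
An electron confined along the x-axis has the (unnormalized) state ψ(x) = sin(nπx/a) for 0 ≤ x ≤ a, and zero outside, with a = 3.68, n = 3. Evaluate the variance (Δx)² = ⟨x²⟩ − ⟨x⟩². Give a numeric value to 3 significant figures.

1.05

Compute ⟨x⟩ and ⟨x²⟩ separately, then (Δx)² = ⟨x²⟩ − ⟨x⟩².
With sin²θ = (1 − cos2θ)/2 on 0 ≤ x ≤ a: ∫sin²(nπx/a) dx = a/2, ∫x·sin²(nπx/a) dx = a²/4, ∫x²·sin²(nπx/a) dx = a³·(1/6 − 1/(4n²π²)); higher powers xᵏ the same way, integrating xᵏ·cos(2nπx/a) by parts.
Normalization: ∫|ψ|² dx = 1.8400.
⟨x⟩ = 1.8400 and ⟨x²⟩ = 4.4379.
(Δx)² = 4.4379 − (1.8400)² = 1.0523.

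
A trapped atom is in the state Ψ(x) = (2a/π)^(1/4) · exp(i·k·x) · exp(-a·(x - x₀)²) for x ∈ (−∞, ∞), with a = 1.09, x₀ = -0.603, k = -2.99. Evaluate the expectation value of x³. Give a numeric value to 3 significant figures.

⟨x³⟩ = ∫ x³·|Ψ|² dx (integrals over the domain).
Gaussian moments (u = x − x₀): ∫u^(2j)·e^(−2au²) du = (2j−1)!!/(4a)^j · √(π/(2a)), odd powers integrate to 0; here √(π/(2a)) = 1.2005.
⟨x³⟩ = -0.63416.

-0.634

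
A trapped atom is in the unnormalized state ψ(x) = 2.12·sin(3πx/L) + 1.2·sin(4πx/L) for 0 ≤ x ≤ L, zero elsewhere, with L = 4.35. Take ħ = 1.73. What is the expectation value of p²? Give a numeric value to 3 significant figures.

16.7

p² ψ = −ħ² d²ψ/dx²; ⟨p²⟩ = −ħ² ∫ ψ*·ψ'' dx / ∫|ψ|² dx.
d²/dx² sin(jπx/L) = −(jπ/L)²·sin(jπx/L); on 0 ≤ x ≤ L, ∫sin²(jπx/L) dx = L/2 and ∫sin(jπx/L)·sin(lπx/L) dx = 0 for j ≠ l, so only diagonal terms survive in ∫|ψ|² and ∫ψ·ψ″; ∫ψ·ψ′ dx = [ψ²/2] between the walls = 0.
State is unnormalized: ∫|ψ|² dx = 12.907, and ∫ψ*·(−ħ² ψ'') dx = 215.56, so ⟨p²⟩ = 215.56 / 12.907.
⟨p²⟩ = 16.701.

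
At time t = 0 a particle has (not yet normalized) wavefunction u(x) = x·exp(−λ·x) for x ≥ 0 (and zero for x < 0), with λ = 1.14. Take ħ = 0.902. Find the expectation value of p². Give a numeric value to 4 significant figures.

1.057

p² u = −ħ² d²u/dx²; ⟨p²⟩ = −ħ² ∫ u*·u'' dx / ∫|u|² dx.
Differentiate x·exp(−λ·x) with the product rule; every integrand then reduces to terms xʲ·e^(−2λx) on [0, ∞), with ∫₀^∞ xʲ·e^(−2λx) dx = j!/(2λ)^(j+1).
State is unnormalized: ∫|u|² dx = 0.16874, and ∫u*·(−ħ² u'') dx = 0.17842, so ⟨p²⟩ = 0.17842 / 0.16874.
⟨p²⟩ = 1.0574.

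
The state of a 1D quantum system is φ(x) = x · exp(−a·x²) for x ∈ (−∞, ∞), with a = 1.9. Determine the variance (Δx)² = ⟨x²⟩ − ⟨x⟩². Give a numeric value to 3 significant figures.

0.395

Compute ⟨x⟩ and ⟨x²⟩ separately, then (Δx)² = ⟨x²⟩ − ⟨x⟩².
Expand each integrand as polynomial × e^(−2ax²) and use ∫x^(2j)·e^(−2ax²) dx = (2j−1)!!/(4a)^j · √(π/(2a)), odd powers → 0; here √(π/(2a)) = 0.90925.
Normalization: ∫|φ|² dx = 0.11964.
⟨x⟩ = 0.0000 and ⟨x²⟩ = 0.39474.
(Δx)² = 0.39474 − (0.0000)² = 0.39474.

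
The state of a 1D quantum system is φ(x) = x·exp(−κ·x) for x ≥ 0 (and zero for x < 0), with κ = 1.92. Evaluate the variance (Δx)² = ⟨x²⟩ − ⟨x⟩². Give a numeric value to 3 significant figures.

0.203

Compute ⟨x⟩ and ⟨x²⟩ separately, then (Δx)² = ⟨x²⟩ − ⟨x⟩².
Every integrand reduces to terms xʲ·e^(−2κx) on [0, ∞); use ∫₀^∞ xʲ·e^(−2κx) dx = j!/(2κ)^(j+1).
Normalization: ∫|φ|² dx = 0.035321.
⟨x⟩ = 0.78125 and ⟨x²⟩ = 0.81380.
(Δx)² = 0.81380 − (0.78125)² = 0.20345.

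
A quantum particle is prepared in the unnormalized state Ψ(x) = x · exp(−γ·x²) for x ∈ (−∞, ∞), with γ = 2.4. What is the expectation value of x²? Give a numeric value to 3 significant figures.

⟨x²⟩ = ∫ x²·|Ψ|² dx / ∫|Ψ|² dx (integrals over the domain).
Expand each integrand as polynomial × e^(−2γx²) and use ∫x^(2j)·e^(−2γx²) dx = (2j−1)!!/(4γ)^j · √(π/(2γ)), odd powers → 0; here √(π/(2γ)) = 0.80901.
State is unnormalized: ∫|Ψ|² dx = 0.084272, and ∫Ψ*·x²·Ψ dx = 0.026335, so ⟨x²⟩ = 0.026335 / 0.084272.
⟨x²⟩ = 0.31250.

0.313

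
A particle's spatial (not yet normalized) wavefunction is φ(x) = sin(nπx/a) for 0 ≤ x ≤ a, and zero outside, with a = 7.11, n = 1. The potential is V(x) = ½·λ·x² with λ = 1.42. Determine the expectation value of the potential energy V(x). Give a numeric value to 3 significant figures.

10.1

⟨V⟩ = ∫ V(x)·|φ|² dx / ∫|φ|² dx.
With sin²θ = (1 − cos2θ)/2 on 0 ≤ x ≤ a: ∫sin²(nπx/a) dx = a/2, ∫x·sin²(nπx/a) dx = a²/4, ∫x²·sin²(nπx/a) dx = a³·(1/6 − 1/(4n²π²)); higher powers xᵏ the same way, integrating xᵏ·cos(2nπx/a) by parts.
State is unnormalized: ∫|φ|² dx = 3.5550, and ∫φ*·V(x)·φ dx = 36.068, so ⟨V⟩ = 36.068 / 3.5550.
⟨V⟩ = 10.146.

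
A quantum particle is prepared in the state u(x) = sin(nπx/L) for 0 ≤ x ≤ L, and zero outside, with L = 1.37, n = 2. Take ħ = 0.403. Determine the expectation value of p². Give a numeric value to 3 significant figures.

3.42

p² u = −ħ² d²u/dx²; ⟨p²⟩ = −ħ² ∫ u*·u'' dx / ∫|u|² dx.
d/dx sin(nπx/L) = (nπ/L)·cos(nπx/L) and d²/dx² sin(nπx/L) = −(nπ/L)²·sin(nπx/L); on 0 ≤ x ≤ L, ∫sin²(nπx/L) dx = L/2 and ∫sin(nπx/L)·cos(nπx/L) dx = 0.
State is unnormalized: ∫|u|² dx = 0.68500, and ∫u*·(−ħ² u'') dx = 2.3400, so ⟨p²⟩ = 2.3400 / 0.68500.
⟨p²⟩ = 3.4161.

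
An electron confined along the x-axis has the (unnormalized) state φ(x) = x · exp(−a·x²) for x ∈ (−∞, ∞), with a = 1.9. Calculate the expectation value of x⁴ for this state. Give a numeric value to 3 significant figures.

⟨x⁴⟩ = ∫ x⁴·|φ|² dx / ∫|φ|² dx (integrals over the domain).
Expand each integrand as polynomial × e^(−2ax²) and use ∫x^(2j)·e^(−2ax²) dx = (2j−1)!!/(4a)^j · √(π/(2a)), odd powers → 0; here √(π/(2a)) = 0.90925.
State is unnormalized: ∫|φ|² dx = 0.11964, and ∫φ*·x⁴·φ dx = 0.031069, so ⟨x⁴⟩ = 0.031069 / 0.11964.
⟨x⁴⟩ = 0.25970.

0.260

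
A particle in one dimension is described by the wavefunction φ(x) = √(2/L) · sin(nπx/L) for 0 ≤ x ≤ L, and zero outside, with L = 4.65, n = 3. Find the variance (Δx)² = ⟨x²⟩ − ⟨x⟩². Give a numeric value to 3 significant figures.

1.68

Compute ⟨x⟩ and ⟨x²⟩ separately, then (Δx)² = ⟨x²⟩ − ⟨x⟩².
With sin²θ = (1 − cos2θ)/2 on 0 ≤ x ≤ L: ∫sin²(nπx/L) dx = L/2, ∫x·sin²(nπx/L) dx = L²/4, ∫x²·sin²(nπx/L) dx = L³·(1/6 − 1/(4n²π²)); higher powers xᵏ the same way, integrating xᵏ·cos(2nπx/L) by parts.
⟨x⟩ = 2.3250 and ⟨x²⟩ = 7.0858.
(Δx)² = 7.0858 − (2.3250)² = 1.6802.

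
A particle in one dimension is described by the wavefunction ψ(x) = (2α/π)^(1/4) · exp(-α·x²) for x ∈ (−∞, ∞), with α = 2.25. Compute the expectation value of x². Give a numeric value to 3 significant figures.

0.111

⟨x²⟩ = ∫ x²·|ψ|² dx (integrals over the domain).
Gaussian moments: ∫x^(2j)·e^(−2αx²) dx = (2j−1)!!/(4α)^j · √(π/(2α)), odd powers integrate to 0; here √(π/(2α)) = 0.83554.
⟨x²⟩ = 0.11111.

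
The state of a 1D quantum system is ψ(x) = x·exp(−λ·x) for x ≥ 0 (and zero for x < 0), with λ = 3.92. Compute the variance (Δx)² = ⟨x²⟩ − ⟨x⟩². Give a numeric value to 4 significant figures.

Compute ⟨x⟩ and ⟨x²⟩ separately, then (Δx)² = ⟨x²⟩ − ⟨x⟩².
Every integrand reduces to terms xʲ·e^(−2λx) on [0, ∞); use ∫₀^∞ xʲ·e^(−2λx) dx = j!/(2λ)^(j+1).
Normalization: ∫|ψ|² dx = 0.0041503.
⟨x⟩ = 0.38265 and ⟨x²⟩ = 0.19523.
(Δx)² = 0.19523 − (0.38265)² = 0.048808.

0.04881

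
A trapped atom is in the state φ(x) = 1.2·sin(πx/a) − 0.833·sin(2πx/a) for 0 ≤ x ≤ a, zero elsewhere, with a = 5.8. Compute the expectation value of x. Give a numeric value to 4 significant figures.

⟨x⟩ = ∫ x·|φ|² dx / ∫|φ|² dx (integrals over the domain).
On 0 ≤ x ≤ a (j ≠ l): ∫sin²(jπx/a) dx = a/2, ∫sin(jπx/a)·sin(lπx/a) dx = 0; diagonal moments ∫x·sin²(jπx/a) dx = a²/4, ∫x²·sin²(jπx/a) dx = a³·(1/6 − 1/(4j²π²)); cross terms ∫x·sin(jπx/a)·sin(lπx/a) dx = 0 for j + l even and −4jla²/(π²(j² − l²)²) for j + l odd, ∫x²·sin(jπx/a)·sin(lπx/a) dx = (−1)^(j+l)·4jla³/(π²(j² − l²)²); higher powers the same way via product-to-sum and parts.
State is unnormalized: ∫|φ|² dx = 6.1883, and ∫φ*·x·φ dx = 24.003, so ⟨x⟩ = 24.003 / 6.1883.
⟨x⟩ = 3.8788.

3.879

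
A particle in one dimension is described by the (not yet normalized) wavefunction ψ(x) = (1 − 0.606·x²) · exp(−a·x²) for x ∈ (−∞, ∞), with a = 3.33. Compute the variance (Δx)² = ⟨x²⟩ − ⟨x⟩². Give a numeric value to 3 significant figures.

0.0622

Compute ⟨x⟩ and ⟨x²⟩ separately, then (Δx)² = ⟨x²⟩ − ⟨x⟩².
Expand each integrand as polynomial × e^(−2ax²) and use ∫x^(2j)·e^(−2ax²) dx = (2j−1)!!/(4a)^j · √(π/(2a)), odd powers → 0; here √(π/(2a)) = 0.68681.
Normalization: ∫|ψ|² dx = 0.62858.
⟨x⟩ = 0.0000 and ⟨x²⟩ = 0.062185.
(Δx)² = 0.062185 − (0.0000)² = 0.062185.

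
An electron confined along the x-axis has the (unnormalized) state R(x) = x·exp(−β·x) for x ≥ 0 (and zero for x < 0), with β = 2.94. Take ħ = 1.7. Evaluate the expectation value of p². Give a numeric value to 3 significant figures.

p² R = −ħ² d²R/dx²; ⟨p²⟩ = −ħ² ∫ R*·R'' dx / ∫|R|² dx.
Differentiate x·exp(−β·x) with the product rule; every integrand then reduces to terms xʲ·e^(−2βx) on [0, ∞), with ∫₀^∞ xʲ·e^(−2βx) dx = j!/(2β)^(j+1).
State is unnormalized: ∫|R|² dx = 0.0098378, and ∫R*·(−ħ² R'') dx = 0.24575, so ⟨p²⟩ = 0.24575 / 0.0098378.
⟨p²⟩ = 24.980.

25.0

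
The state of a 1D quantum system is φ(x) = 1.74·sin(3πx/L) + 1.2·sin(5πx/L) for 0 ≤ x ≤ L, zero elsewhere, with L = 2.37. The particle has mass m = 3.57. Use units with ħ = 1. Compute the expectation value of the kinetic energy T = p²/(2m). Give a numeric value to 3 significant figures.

3.48

T = −(ħ²/2m) d²/dx², so ⟨T⟩ = −(ħ²/2m) ∫ φ*·φ'' dx / ∫|φ|² dx; with m = 3.57.
d²/dx² sin(jπx/L) = −(jπ/L)²·sin(jπx/L); on 0 ≤ x ≤ L, ∫sin²(jπx/L) dx = L/2 and ∫sin(jπx/L)·sin(lπx/L) dx = 0 for j ≠ l, so only diagonal terms survive in ∫|φ|² and ∫φ·φ″; ∫φ·φ′ dx = [φ²/2] between the walls = 0.
State is unnormalized: ∫|φ|² dx = 5.2941, and ∫φ*·(−ħ²/2m · φ'') dx = 18.445, so ⟨T⟩ = 18.445 / 5.2941.
⟨T⟩ = 3.4840.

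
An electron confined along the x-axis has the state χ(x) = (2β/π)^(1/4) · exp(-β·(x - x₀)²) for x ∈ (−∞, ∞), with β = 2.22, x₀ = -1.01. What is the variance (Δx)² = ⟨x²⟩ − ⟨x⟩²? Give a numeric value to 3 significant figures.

0.113

Compute ⟨x⟩ and ⟨x²⟩ separately, then (Δx)² = ⟨x²⟩ − ⟨x⟩².
Gaussian moments (u = x − x₀): ∫u^(2j)·e^(−2βu²) du = (2j−1)!!/(4β)^j · √(π/(2β)), odd powers integrate to 0; here √(π/(2β)) = 0.84117.
⟨x⟩ = -1.0100 and ⟨x²⟩ = 1.1327.
(Δx)² = 1.1327 − (-1.0100)² = 0.11261.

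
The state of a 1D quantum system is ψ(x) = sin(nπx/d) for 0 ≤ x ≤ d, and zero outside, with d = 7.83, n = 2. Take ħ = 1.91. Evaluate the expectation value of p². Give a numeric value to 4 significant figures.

p² ψ = −ħ² d²ψ/dx²; ⟨p²⟩ = −ħ² ∫ ψ*·ψ'' dx / ∫|ψ|² dx.
d/dx sin(nπx/d) = (nπ/d)·cos(nπx/d) and d²/dx² sin(nπx/d) = −(nπ/d)²·sin(nπx/d); on 0 ≤ x ≤ d, ∫sin²(nπx/d) dx = d/2 and ∫sin(nπx/d)·cos(nπx/d) dx = 0.
State is unnormalized: ∫|ψ|² dx = 3.9150, and ∫ψ*·(−ħ² ψ'') dx = 9.1968, so ⟨p²⟩ = 9.1968 / 3.9150.
⟨p²⟩ = 2.3491.

2.349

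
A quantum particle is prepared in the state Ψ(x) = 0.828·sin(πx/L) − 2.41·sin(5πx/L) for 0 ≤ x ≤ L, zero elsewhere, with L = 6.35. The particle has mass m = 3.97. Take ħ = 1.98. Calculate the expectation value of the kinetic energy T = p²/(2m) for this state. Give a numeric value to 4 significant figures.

2.715

T = −(ħ²/2m) d²/dx², so ⟨T⟩ = −(ħ²/2m) ∫ Ψ*·Ψ'' dx / ∫|Ψ|² dx; with m = 3.97.
d²/dx² sin(jπx/L) = −(jπ/L)²·sin(jπx/L); on 0 ≤ x ≤ L, ∫sin²(jπx/L) dx = L/2 and ∫sin(jπx/L)·sin(lπx/L) dx = 0 for j ≠ l, so only diagonal terms survive in ∫|Ψ|² and ∫Ψ·Ψ″; ∫Ψ·Ψ′ dx = [Ψ²/2] between the walls = 0.
State is unnormalized: ∫|Ψ|² dx = 20.617, and ∫Ψ*·(−ħ²/2m · Ψ'') dx = 55.979, so ⟨T⟩ = 55.979 / 20.617.
⟨T⟩ = 2.7151.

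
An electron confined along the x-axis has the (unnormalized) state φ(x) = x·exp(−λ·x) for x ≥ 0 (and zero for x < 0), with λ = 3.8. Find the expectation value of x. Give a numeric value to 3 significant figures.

⟨x⟩ = ∫ x·|φ|² dx / ∫|φ|² dx (integrals over the domain).
Every integrand reduces to terms xʲ·e^(−2λx) on [0, ∞); use ∫₀^∞ xʲ·e^(−2λx) dx = j!/(2λ)^(j+1).
State is unnormalized: ∫|φ|² dx = 0.0045561, and ∫φ*·x·φ dx = 0.0017984, so ⟨x⟩ = 0.0017984 / 0.0045561.
⟨x⟩ = 0.39474.

0.395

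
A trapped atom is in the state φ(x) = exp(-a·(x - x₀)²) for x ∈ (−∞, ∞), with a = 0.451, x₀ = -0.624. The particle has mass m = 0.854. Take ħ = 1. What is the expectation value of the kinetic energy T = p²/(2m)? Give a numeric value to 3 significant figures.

T = −(ħ²/2m) d²/dx², so ⟨T⟩ = −(ħ²/2m) ∫ φ*·φ'' dx / ∫|φ|² dx; with m = 0.854.
Gaussian moments (u = x − x₀): ∫u^(2j)·e^(−2au²) du = (2j−1)!!/(4a)^j · √(π/(2a)), odd powers integrate to 0; here √(π/(2a)) = 1.8663. Derivatives: d/dx e^(−au²) = −2au·e^(−au²), d²/dx² e^(−au²) = (4a²u² − 2a)·e^(−au²).
State is unnormalized: ∫|φ|² dx = 1.8663, and ∫φ*·(−ħ²/2m · φ'') dx = 0.49279, so ⟨T⟩ = 0.49279 / 1.8663.
⟨T⟩ = 0.26405.

0.264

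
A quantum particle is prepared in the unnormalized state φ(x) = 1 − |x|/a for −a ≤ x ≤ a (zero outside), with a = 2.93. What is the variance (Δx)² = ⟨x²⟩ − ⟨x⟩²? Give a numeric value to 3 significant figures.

0.858

Compute ⟨x⟩ and ⟨x²⟩ separately, then (Δx)² = ⟨x²⟩ − ⟨x⟩².
φ is even, so ∫ over [−a, a] = 2∫₀ᵃ with φ = 1 − x/a there: ∫₀ᵃ (1 − x/a)² dx = a/3, ∫₀ᵃ x²(1 − x/a)² dx = a³/30, ∫₀ᵃ x⁴(1 − x/a)² dx = a⁵/105.
Normalization: ∫|φ|² dx = 1.9533.
⟨x⟩ = 0.0000 and ⟨x²⟩ = 0.85849.
(Δx)² = 0.85849 − (0.0000)² = 0.85849.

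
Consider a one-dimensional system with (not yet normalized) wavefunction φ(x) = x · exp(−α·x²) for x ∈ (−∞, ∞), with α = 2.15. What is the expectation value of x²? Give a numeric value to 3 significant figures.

⟨x²⟩ = ∫ x²·|φ|² dx / ∫|φ|² dx (integrals over the domain).
Expand each integrand as polynomial × e^(−2αx²) and use ∫x^(2j)·e^(−2αx²) dx = (2j−1)!!/(4α)^j · √(π/(2α)), odd powers → 0; here √(π/(2α)) = 0.85475.
State is unnormalized: ∫|φ|² dx = 0.099390, and ∫φ*·x²·φ dx = 0.034671, so ⟨x²⟩ = 0.034671 / 0.099390.
⟨x²⟩ = 0.34884.

0.349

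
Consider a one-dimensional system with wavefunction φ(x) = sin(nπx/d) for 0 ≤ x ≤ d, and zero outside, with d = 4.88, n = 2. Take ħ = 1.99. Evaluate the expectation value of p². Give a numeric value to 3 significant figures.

p² φ = −ħ² d²φ/dx²; ⟨p²⟩ = −ħ² ∫ φ*·φ'' dx / ∫|φ|² dx.
d/dx sin(nπx/d) = (nπ/d)·cos(nπx/d) and d²/dx² sin(nπx/d) = −(nπ/d)²·sin(nπx/d); on 0 ≤ x ≤ d, ∫sin²(nπx/d) dx = d/2 and ∫sin(nπx/d)·cos(nπx/d) dx = 0.
State is unnormalized: ∫|φ|² dx = 2.4400, and ∫φ*·(−ħ² φ'') dx = 16.018, so ⟨p²⟩ = 16.018 / 2.4400.
⟨p²⟩ = 6.5649.

6.56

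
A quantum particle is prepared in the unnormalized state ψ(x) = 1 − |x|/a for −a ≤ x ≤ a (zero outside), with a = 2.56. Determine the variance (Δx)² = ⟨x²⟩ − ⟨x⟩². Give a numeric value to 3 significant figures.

0.655

Compute ⟨x⟩ and ⟨x²⟩ separately, then (Δx)² = ⟨x²⟩ − ⟨x⟩².
ψ is even, so ∫ over [−a, a] = 2∫₀ᵃ with ψ = 1 − x/a there: ∫₀ᵃ (1 − x/a)² dx = a/3, ∫₀ᵃ x²(1 − x/a)² dx = a³/30, ∫₀ᵃ x⁴(1 − x/a)² dx = a⁵/105.
Normalization: ∫|ψ|² dx = 1.7067.
⟨x⟩ = 0.0000 and ⟨x²⟩ = 0.65536.
(Δx)² = 0.65536 − (0.0000)² = 0.65536.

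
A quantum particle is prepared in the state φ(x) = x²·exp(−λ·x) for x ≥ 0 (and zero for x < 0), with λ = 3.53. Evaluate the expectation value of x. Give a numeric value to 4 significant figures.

0.7082

⟨x⟩ = ∫ x·|φ|² dx / ∫|φ|² dx (integrals over the domain).
Every integrand reduces to terms xʲ·e^(−2λx) on [0, ∞); use ∫₀^∞ xʲ·e^(−2λx) dx = j!/(2λ)^(j+1).
State is unnormalized: ∫|φ|² dx = 0.0013683, and ∫φ*·x·φ dx = 0.00096907, so ⟨x⟩ = 0.00096907 / 0.0013683.
⟨x⟩ = 0.70822.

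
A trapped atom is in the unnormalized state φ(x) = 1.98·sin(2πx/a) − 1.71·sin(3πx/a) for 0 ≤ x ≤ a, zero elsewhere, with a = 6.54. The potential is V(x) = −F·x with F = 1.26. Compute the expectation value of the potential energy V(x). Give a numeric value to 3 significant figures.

-5.71

⟨V⟩ = ∫ V(x)·|φ|² dx / ∫|φ|² dx.
On 0 ≤ x ≤ a (j ≠ l): ∫sin²(jπx/a) dx = a/2, ∫sin(jπx/a)·sin(lπx/a) dx = 0; diagonal moments ∫x·sin²(jπx/a) dx = a²/4, ∫x²·sin²(jπx/a) dx = a³·(1/6 − 1/(4j²π²)); cross terms ∫x·sin(jπx/a)·sin(lπx/a) dx = 0 for j + l even and −4jla²/(π²(j² − l²)²) for j + l odd, ∫x²·sin(jπx/a)·sin(lπx/a) dx = (−1)^(j+l)·4jla³/(π²(j² − l²)²); higher powers the same way via product-to-sum and parts.
State is unnormalized: ∫|φ|² dx = 22.382, and ∫φ*·V(x)·φ dx = -127.71, so ⟨V⟩ = -127.71 / 22.382.
⟨V⟩ = -5.7062.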